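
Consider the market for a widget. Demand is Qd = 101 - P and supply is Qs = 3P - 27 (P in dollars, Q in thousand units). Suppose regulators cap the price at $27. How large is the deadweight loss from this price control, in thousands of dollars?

150

Without the control the market clears where 101 - P = 3P - 27, i.e. P* = 32 and Q* = 69.
Since 27 < 32, the ceiling is binding.
At P = 27: Qd = 101 - 27 = 74 and Qs = 3·27 - 27 = 54.
Quantity traded falls to 54. At Q = 54 the demand price is 101 - 54 = 47 and the supply price is (27 + 54)/3 = 27.
Deadweight loss = ½ · (47 - 27) · (69 - 54) = ½ · 20 · 15 = 150.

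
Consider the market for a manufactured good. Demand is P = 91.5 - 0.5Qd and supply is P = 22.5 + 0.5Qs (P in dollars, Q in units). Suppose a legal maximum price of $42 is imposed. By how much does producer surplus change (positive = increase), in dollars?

-810

Rearranging demand gives Qd = 183 - 2P; rearranging supply gives Qs = 2P - 45. Without the control the market clears where 183 - 2P = 2P - 45, i.e. P* = 57 and Q* = 69.
Because the ceiling (42) lies below the market-clearing price, it is binding.
At P = 42: Qd = 183 - 2·42 = 99 and Qs = 2·42 - 45 = 39.
Producer surplus without the control is ½ · (57 - 22.5) · 69 = 1190.25.
With the ceiling, producers sell 39 units at 42, so PS = ½ · (42 - 22.5) · 39 = 380.25.
Change in producer surplus = 380.25 - 1190.25 = -810.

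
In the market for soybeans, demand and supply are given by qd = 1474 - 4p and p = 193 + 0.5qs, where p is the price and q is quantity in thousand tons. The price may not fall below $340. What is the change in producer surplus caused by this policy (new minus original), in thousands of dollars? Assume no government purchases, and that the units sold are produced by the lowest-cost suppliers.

-180

Rearranging supply gives qs = 2p - 386. Equilibrium: 1474 - 4p = 2p - 386, so 1860 = 6p and p* = 310, q* = 234.
The floor of 340 is above the equilibrium price 310, so it binds.
At p = 340: qd = 1474 - 4·340 = 114 and qs = 2·340 - 386 = 294.
Producer surplus without the control is ½ · (310 - 193) · 234 = 13689.
With the floor, 114 units are sold at 340. The supply price at q = 114 is 250, so PS = ½ · [(340 - 193) + (340 - 250)] · 114 = 13509.
Change in producer surplus = 13509 - 13689 = -180.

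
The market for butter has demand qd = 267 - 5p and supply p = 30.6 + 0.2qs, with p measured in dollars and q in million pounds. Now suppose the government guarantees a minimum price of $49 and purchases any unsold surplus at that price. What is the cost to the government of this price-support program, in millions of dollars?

3430

Rearranging supply gives qs = 5p - 153. Equilibrium: 267 - 5p = 5p - 153, so 420 = 10p and p* = 42, q* = 57.
Since 49 > 42, the floor is binding.
At p = 49: qd = 267 - 5·49 = 22 and qs = 5·49 - 153 = 92.
Surplus = qs - qd = 70.
Government expenditure = surplus × support price = 70 × 49 = 3430.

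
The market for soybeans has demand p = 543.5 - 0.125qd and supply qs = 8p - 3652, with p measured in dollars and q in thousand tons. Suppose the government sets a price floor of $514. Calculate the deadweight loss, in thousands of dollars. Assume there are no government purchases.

1568

Rearranging demand gives qd = 4348 - 8p. Equilibrium: 4348 - 8p = 8p - 3652, so 8000 = 16p and p* = 500, q* = 348.
Because the floor (514) lies above the market-clearing price, it is binding.
At p = 514: qd = 4348 - 8·514 = 236 and qs = 8·514 - 3652 = 460.
Quantity traded falls to 236. At q = 236 the demand price is (4348 - 236)/8 = 514 and the supply price is (3652 + 236)/8 = 486.
Deadweight loss = ½ · (514 - 486) · (348 - 236) = ½ · 28 · 112 = 1568.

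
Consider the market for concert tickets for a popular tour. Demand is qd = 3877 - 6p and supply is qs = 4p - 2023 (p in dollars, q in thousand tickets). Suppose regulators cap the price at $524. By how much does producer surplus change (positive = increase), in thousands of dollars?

Equilibrium: 3877 - 6p = 4p - 2023, so 5900 = 10p and p* = 590, q* = 337.
Because the ceiling (524) lies below the market-clearing price, it is binding.
At p = 524: qd = 3877 - 6·524 = 733 and qs = 4·524 - 2023 = 73.
Producer surplus without the control is ½ · (590 - 505.75) · 337 = 14196.125.
With the ceiling, producers sell 73 units at 524, so PS = ½ · (524 - 505.75) · 73 = 666.125.
Change in producer surplus = 666.125 - 14196.125 = -13530.

-13530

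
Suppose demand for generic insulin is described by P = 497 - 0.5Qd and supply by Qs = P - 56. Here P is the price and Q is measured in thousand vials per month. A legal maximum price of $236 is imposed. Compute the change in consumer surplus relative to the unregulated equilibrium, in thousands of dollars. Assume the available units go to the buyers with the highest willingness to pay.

17271

Rearranging demand gives Qd = 994 - 2P. Equilibrium: 994 - 2P = P - 56, so 1050 = 3P and P* = 350, Q* = 294.
Because the ceiling (236) lies below the market-clearing price, it is binding.
At P = 236: Qd = 994 - 2·236 = 522 and Qs = 236 - 56 = 180.
Consumer surplus without the control is ½ · (497 - 350) · 294 = 21609.
With the ceiling, 180 units are sold at 236 (assume they go to the highest-value buyers). The demand price at Q = 180 is 407, so CS = ½ · [(497 - 236) + (407 - 236)] · 180 = 38880.
Change in consumer surplus = 38880 - 21609 = 17271.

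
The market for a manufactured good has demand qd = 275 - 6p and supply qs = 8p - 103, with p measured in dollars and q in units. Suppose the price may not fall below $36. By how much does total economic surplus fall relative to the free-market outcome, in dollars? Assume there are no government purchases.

Equilibrium: 275 - 6p = 8p - 103, so 378 = 14p and p* = 27, q* = 113.
Since 36 > 27, the floor is binding.
At p = 36: qd = 275 - 6·36 = 59 and qs = 8·36 - 103 = 185.
Quantity traded falls to 59. At q = 59 the demand price is (275 - 59)/6 = 36 and the supply price is (103 + 59)/8 = 20.25.
Deadweight loss = ½ · (36 - 20.25) · (113 - 59) = ½ · 15.75 · 54 = 425.25.

425.25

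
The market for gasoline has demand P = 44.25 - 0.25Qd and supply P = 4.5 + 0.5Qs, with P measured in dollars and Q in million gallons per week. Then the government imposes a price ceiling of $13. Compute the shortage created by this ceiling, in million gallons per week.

108

Rearranging demand gives Qd = 177 - 4P; rearranging supply gives Qs = 2P - 9. Equilibrium: 177 - 4P = 2P - 9, so 186 = 6P and P* = 31, Q* = 53.
The ceiling of 13 is below the equilibrium price 31, so it binds.
At P = 13: Qd = 177 - 4·13 = 125 and Qs = 2·13 - 9 = 17.
Shortage = Qd - Qs = 125 - 17 = 108.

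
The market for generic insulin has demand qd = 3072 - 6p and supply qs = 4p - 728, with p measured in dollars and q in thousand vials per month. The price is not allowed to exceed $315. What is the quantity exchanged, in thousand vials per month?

In a free market, 3072 - 6p = 4p - 728 gives the equilibrium p* = 380, q* = 792.
The ceiling of 315 is below the equilibrium price 380, so it binds.
At p = 315: qd = 3072 - 6·315 = 1182 and qs = 4·315 - 728 = 532.
The quantity actually transacted is the short side, supply: 532.

532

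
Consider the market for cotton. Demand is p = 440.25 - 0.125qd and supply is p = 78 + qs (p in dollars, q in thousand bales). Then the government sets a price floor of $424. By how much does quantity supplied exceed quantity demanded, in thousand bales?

Rearranging demand gives qd = 3522 - 8p; rearranging supply gives qs = p - 78. Without the control the market clears where 3522 - 8p = p - 78, i.e. p* = 400 and q* = 322.
Since 424 > 400, the floor is binding.
At p = 424: qd = 3522 - 8·424 = 130 and qs = 424 - 78 = 346.
Surplus = qs - qd = 346 - 130 = 216.

216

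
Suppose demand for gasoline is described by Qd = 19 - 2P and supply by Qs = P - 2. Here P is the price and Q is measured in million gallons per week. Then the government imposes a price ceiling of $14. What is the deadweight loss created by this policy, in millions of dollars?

In a free market, 19 - 2P = P - 2 gives the equilibrium P* = 7, Q* = 5.
Since 14 is above P* = 7, the ceiling does not bind and the free-market outcome prevails.
Since the control does not bind, no trades are prevented and deadweight loss is zero.

0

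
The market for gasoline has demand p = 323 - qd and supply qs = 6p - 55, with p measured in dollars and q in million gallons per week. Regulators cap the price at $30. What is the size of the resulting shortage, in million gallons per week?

168

Rearranging demand gives qd = 323 - p. Setting quantity demanded equal to quantity supplied, 323 - p = 6p - 55, gives p* = 54 and q* = 269.
The ceiling of 30 is below the equilibrium price 54, so it binds.
At p = 30: qd = 323 - 30 = 293 and qs = 6·30 - 55 = 125.
Shortage = qd - qs = 293 - 125 = 168.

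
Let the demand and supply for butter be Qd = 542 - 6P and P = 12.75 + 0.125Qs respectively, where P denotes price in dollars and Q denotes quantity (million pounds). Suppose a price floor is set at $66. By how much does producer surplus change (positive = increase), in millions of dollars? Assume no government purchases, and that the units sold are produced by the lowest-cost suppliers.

Rearranging supply gives Qs = 8P - 102. Setting quantity demanded equal to quantity supplied, 542 - 6P = 8P - 102, gives P* = 46 and Q* = 266.
Since 66 > 46, the floor is binding.
At P = 66: Qd = 542 - 6·66 = 146 and Qs = 8·66 - 102 = 426.
Producer surplus without the control is ½ · (46 - 12.75) · 266 = 4422.25.
With the floor, 146 units are sold at 66. The supply price at Q = 146 is 31, so PS = ½ · [(66 - 12.75) + (66 - 31)] · 146 = 6442.25.
Change in producer surplus = 6442.25 - 4422.25 = 2020.

2020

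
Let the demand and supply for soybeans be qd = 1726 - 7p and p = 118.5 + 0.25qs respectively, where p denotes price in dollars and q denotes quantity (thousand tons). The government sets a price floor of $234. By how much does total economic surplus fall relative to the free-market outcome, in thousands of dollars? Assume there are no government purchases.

Rearranging supply gives qs = 4p - 474. Without the control the market clears where 1726 - 7p = 4p - 474, i.e. p* = 200 and q* = 326.
Because the floor (234) lies above the market-clearing price, it is binding.
At p = 234: qd = 1726 - 7·234 = 88 and qs = 4·234 - 474 = 462.
Quantity traded falls to 88. At q = 88 the demand price is (1726 - 88)/7 = 234 and the supply price is (474 + 88)/4 = 140.5.
Deadweight loss = ½ · (234 - 140.5) · (326 - 88) = ½ · 93.5 · 238 = 11126.5.

11126.5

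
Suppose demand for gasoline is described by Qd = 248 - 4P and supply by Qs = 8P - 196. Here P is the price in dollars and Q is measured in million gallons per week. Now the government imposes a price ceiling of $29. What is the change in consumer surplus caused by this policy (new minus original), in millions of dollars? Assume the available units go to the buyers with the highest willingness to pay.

-224

In a free market, 248 - 4P = 8P - 196 gives the equilibrium P* = 37, Q* = 100.
Since 29 < 37, the ceiling is binding.
At P = 29: Qd = 248 - 4·29 = 132 and Qs = 8·29 - 196 = 36.
Consumer surplus without the control is ½ · (62 - 37) · 100 = 1250.
With the ceiling, 36 units are sold at 29 (assume they go to the highest-value buyers). The demand price at Q = 36 is 53, so CS = ½ · [(62 - 29) + (53 - 29)] · 36 = 1026.
Change in consumer surplus = 1026 - 1250 = -224.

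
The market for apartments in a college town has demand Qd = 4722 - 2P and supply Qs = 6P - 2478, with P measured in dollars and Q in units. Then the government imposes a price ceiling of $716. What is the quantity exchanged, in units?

Without the control the market clears where 4722 - 2P = 6P - 2478, i.e. P* = 900 and Q* = 2922.
The ceiling of 716 is below the equilibrium price 900, so it binds.
At P = 716: Qd = 4722 - 2·716 = 3290 and Qs = 6·716 - 2478 = 1818.
The quantity actually transacted is the short side, supply: 1818.

1818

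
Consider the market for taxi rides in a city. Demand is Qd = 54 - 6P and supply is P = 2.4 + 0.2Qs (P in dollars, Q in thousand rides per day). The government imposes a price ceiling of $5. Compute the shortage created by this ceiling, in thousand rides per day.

Rearranging supply gives Qs = 5P - 12. Equilibrium: 54 - 6P = 5P - 12, so 66 = 11P and P* = 6, Q* = 18.
Since 5 < 6, the ceiling is binding.
At P = 5: Qd = 54 - 6·5 = 24 and Qs = 5·5 - 12 = 13.
Shortage = Qd - Qs = 24 - 13 = 11.

11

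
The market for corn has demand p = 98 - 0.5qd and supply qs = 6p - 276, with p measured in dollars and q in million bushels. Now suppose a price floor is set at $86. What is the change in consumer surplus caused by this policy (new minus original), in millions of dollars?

Rearranging demand gives qd = 196 - 2p. Equilibrium: 196 - 2p = 6p - 276, so 472 = 8p and p* = 59, q* = 78.
The floor of 86 is above the equilibrium price 59, so it binds.
At p = 86: qd = 196 - 2·86 = 24 and qs = 6·86 - 276 = 240.
Consumer surplus without the control is ½ · (98 - 59) · 78 = 1521.
With the floor, consumers buy 24 units at 86, so CS = ½ · (98 - 86) · 24 = 144.
Change in consumer surplus = 144 - 1521 = -1377.

-1377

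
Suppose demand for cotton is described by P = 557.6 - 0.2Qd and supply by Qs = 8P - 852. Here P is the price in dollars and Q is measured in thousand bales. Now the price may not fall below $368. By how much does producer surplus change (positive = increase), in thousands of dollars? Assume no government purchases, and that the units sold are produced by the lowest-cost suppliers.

71324

Rearranging demand gives Qd = 2788 - 5P. Without the control the market clears where 2788 - 5P = 8P - 852, i.e. P* = 280 and Q* = 1388.
Since 368 > 280, the floor is binding.
At P = 368: Qd = 2788 - 5·368 = 948 and Qs = 8·368 - 852 = 2092.
Producer surplus without the control is ½ · (280 - 106.5) · 1388 = 120409.
With the floor, 948 units are sold at 368. The supply price at Q = 948 is 225, so PS = ½ · [(368 - 106.5) + (368 - 225)] · 948 = 191733.
Change in producer surplus = 191733 - 120409 = 71324.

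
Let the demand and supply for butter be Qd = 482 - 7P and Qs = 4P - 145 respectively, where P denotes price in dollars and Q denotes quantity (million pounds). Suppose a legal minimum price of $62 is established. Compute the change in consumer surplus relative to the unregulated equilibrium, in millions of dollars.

-327.5

In a free market, 482 - 7P = 4P - 145 gives the equilibrium P* = 57, Q* = 83.
Since 62 > 57, the floor is binding.
At P = 62: Qd = 482 - 7·62 = 48 and Qs = 4·62 - 145 = 103.
Consumer surplus without the control is ½ · (482/7 - 57) · 83 = 6889/14.
With the floor, consumers buy 48 units at 62, so CS = ½ · (482/7 - 62) · 48 = 1152/7.
Change in consumer surplus = 1152/7 - 6889/14 = -327.5.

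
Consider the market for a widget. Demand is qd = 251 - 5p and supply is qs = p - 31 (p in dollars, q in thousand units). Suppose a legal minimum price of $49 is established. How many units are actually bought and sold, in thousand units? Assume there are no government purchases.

Equilibrium: 251 - 5p = p - 31, so 282 = 6p and p* = 47, q* = 16.
Because the floor (49) lies above the market-clearing price, it is binding.
At p = 49: qd = 251 - 5·49 = 6 and qs = 49 - 31 = 18.
The quantity actually transacted is the short side, demand: 6.

6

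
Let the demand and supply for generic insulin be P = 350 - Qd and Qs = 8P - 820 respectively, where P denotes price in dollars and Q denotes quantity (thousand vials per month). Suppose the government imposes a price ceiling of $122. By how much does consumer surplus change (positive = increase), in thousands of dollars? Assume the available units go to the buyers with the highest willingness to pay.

Rearranging demand gives Qd = 350 - P. Without the control the market clears where 350 - P = 8P - 820, i.e. P* = 130 and Q* = 220.
The ceiling of 122 is below the equilibrium price 130, so it binds.
At P = 122: Qd = 350 - 122 = 228 and Qs = 8·122 - 820 = 156.
Consumer surplus without the control is ½ · (350 - 130) · 220 = 24200.
With the ceiling, 156 units are sold at 122 (assume they go to the highest-value buyers). The demand price at Q = 156 is 194, so CS = ½ · [(350 - 122) + (194 - 122)] · 156 = 23400.
Change in consumer surplus = 23400 - 24200 = -800.

-800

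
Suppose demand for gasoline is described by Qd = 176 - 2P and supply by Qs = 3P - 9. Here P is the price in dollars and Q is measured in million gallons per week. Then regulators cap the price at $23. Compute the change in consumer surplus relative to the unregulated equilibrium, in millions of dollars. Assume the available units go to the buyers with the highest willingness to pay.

Without the control the market clears where 176 - 2P = 3P - 9, i.e. P* = 37 and Q* = 102.
Since 23 < 37, the ceiling is binding.
At P = 23: Qd = 176 - 2·23 = 130 and Qs = 3·23 - 9 = 60.
Consumer surplus without the control is ½ · (88 - 37) · 102 = 2601.
With the ceiling, 60 units are sold at 23 (assume they go to the highest-value buyers). The demand price at Q = 60 is 58, so CS = ½ · [(88 - 23) + (58 - 23)] · 60 = 3000.
Change in consumer surplus = 3000 - 2601 = 399.

399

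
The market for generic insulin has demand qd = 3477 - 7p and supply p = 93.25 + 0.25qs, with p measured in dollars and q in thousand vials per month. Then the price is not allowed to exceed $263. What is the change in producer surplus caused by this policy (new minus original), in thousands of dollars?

Rearranging supply gives qs = 4p - 373. Setting quantity demanded equal to quantity supplied, 3477 - 7p = 4p - 373, gives p* = 350 and q* = 1027.
The ceiling of 263 is below the equilibrium price 350, so it binds.
At p = 263: qd = 3477 - 7·263 = 1636 and qs = 4·263 - 373 = 679.
Producer surplus without the control is ½ · (350 - 93.25) · 1027 = 131841.125.
With the ceiling, producers sell 679 units at 263, so PS = ½ · (263 - 93.25) · 679 = 57630.125.
Change in producer surplus = 57630.125 - 131841.125 = -74211.

-74211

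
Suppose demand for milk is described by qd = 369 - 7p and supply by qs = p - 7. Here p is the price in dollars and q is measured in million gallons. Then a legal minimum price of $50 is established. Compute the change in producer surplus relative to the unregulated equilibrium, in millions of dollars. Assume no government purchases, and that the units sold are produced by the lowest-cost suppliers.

-163.5

Equilibrium: 369 - 7p = p - 7, so 376 = 8p and p* = 47, q* = 40.
Since 50 > 47, the floor is binding.
At p = 50: qd = 369 - 7·50 = 19 and qs = 50 - 7 = 43.
Producer surplus without the control is ½ · (47 - 7) · 40 = 800.
With the floor, 19 units are sold at 50. The supply price at q = 19 is 26, so PS = ½ · [(50 - 7) + (50 - 26)] · 19 = 636.5.
Change in producer surplus = 636.5 - 800 = -163.5.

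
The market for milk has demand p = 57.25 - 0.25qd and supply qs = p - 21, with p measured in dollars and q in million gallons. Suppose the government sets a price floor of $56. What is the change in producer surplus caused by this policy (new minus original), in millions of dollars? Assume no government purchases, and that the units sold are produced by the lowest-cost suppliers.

-258

Rearranging demand gives qd = 229 - 4p. Equilibrium: 229 - 4p = p - 21, so 250 = 5p and p* = 50, q* = 29.
The floor of 56 is above the equilibrium price 50, so it binds.
At p = 56: qd = 229 - 4·56 = 5 and qs = 56 - 21 = 35.
Producer surplus without the control is ½ · (50 - 21) · 29 = 420.5.
With the floor, 5 units are sold at 56. The supply price at q = 5 is 26, so PS = ½ · [(56 - 21) + (56 - 26)] · 5 = 162.5.
Change in producer surplus = 162.5 - 420.5 = -258.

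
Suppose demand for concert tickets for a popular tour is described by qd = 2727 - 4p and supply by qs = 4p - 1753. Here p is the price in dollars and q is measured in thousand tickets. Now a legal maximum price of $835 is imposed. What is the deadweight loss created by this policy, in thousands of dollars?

Setting quantity demanded equal to quantity supplied, 2727 - 4p = 4p - 1753, gives p* = 560 and q* = 487.
The ceiling of 835 is above the equilibrium price 560, so it is not binding; the market clears at p* = 560, q* = 487.
Since the control does not bind, no trades are prevented and deadweight loss is zero.

0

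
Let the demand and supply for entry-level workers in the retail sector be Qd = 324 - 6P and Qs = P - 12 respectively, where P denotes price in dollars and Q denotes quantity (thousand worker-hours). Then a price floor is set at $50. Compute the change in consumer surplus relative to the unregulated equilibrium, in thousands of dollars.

-60

In a free market, 324 - 6P = P - 12 gives the equilibrium P* = 48, Q* = 36.
The floor of 50 is above the equilibrium price 48, so it binds.
At P = 50: Qd = 324 - 6·50 = 24 and Qs = 50 - 12 = 38.
Consumer surplus without the control is ½ · (54 - 48) · 36 = 108.
With the floor, consumers buy 24 units at 50, so CS = ½ · (54 - 50) · 24 = 48.
Change in consumer surplus = 48 - 108 = -60.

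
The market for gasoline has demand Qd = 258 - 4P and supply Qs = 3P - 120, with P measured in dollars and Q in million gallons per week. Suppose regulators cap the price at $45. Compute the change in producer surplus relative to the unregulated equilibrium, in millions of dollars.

-256.5

Equilibrium: 258 - 4P = 3P - 120, so 378 = 7P and P* = 54, Q* = 42.
Because the ceiling (45) lies below the market-clearing price, it is binding.
At P = 45: Qd = 258 - 4·45 = 78 and Qs = 3·45 - 120 = 15.
Producer surplus without the control is ½ · (54 - 40) · 42 = 294.
With the ceiling, producers sell 15 units at 45, so PS = ½ · (45 - 40) · 15 = 37.5.
Change in producer surplus = 37.5 - 294 = -256.5.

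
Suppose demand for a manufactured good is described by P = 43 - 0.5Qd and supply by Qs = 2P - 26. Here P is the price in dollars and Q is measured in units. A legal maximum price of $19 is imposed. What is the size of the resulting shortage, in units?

Rearranging demand gives Qd = 86 - 2P. In a free market, 86 - 2P = 2P - 26 gives the equilibrium P* = 28, Q* = 30.
Since 19 < 28, the ceiling is binding.
At P = 19: Qd = 86 - 2·19 = 48 and Qs = 2·19 - 26 = 12.
Shortage = Qd - Qs = 48 - 12 = 36.

36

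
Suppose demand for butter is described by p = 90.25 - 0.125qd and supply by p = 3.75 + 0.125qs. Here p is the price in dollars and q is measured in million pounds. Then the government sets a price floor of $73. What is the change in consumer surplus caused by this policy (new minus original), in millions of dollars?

-6292

Rearranging demand gives qd = 722 - 8p; rearranging supply gives qs = 8p - 30. Setting quantity demanded equal to quantity supplied, 722 - 8p = 8p - 30, gives p* = 47 and q* = 346.
Since 73 > 47, the floor is binding.
At p = 73: qd = 722 - 8·73 = 138 and qs = 8·73 - 30 = 554.
Consumer surplus without the control is ½ · (90.25 - 47) · 346 = 7482.25.
With the floor, consumers buy 138 units at 73, so CS = ½ · (90.25 - 73) · 138 = 1190.25.
Change in consumer surplus = 1190.25 - 7482.25 = -6292.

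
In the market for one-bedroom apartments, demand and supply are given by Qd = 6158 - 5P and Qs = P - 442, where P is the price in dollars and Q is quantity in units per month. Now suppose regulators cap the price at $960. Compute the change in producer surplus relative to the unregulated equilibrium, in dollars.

-82320

Setting quantity demanded equal to quantity supplied, 6158 - 5P = P - 442, gives P* = 1100 and Q* = 658.
Because the ceiling (960) lies below the market-clearing price, it is binding.
At P = 960: Qd = 6158 - 5·960 = 1358 and Qs = 960 - 442 = 518.
Producer surplus without the control is ½ · (1100 - 442) · 658 = 216482.
With the ceiling, producers sell 518 units at 960, so PS = ½ · (960 - 442) · 518 = 134162.
Change in producer surplus = 134162 - 216482 = -82320.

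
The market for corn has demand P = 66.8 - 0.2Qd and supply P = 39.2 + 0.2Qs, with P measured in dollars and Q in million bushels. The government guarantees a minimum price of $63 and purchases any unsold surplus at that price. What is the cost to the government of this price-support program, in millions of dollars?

Rearranging demand gives Qd = 334 - 5P; rearranging supply gives Qs = 5P - 196. Without the control the market clears where 334 - 5P = 5P - 196, i.e. P* = 53 and Q* = 69.
Because the floor (63) lies above the market-clearing price, it is binding.
At P = 63: Qd = 334 - 5·63 = 19 and Qs = 5·63 - 196 = 119.
Surplus = Qs - Qd = 100.
Government expenditure = surplus × support price = 100 × 63 = 6300.

6300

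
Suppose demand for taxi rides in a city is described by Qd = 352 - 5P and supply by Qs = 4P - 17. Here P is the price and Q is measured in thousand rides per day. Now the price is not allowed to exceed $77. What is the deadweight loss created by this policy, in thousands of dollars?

0

Equilibrium: 352 - 5P = 4P - 17, so 369 = 9P and P* = 41, Q* = 147.
Since 77 is above P* = 41, the ceiling does not bind and the free-market outcome prevails.
Since the control does not bind, no trades are prevented and deadweight loss is zero.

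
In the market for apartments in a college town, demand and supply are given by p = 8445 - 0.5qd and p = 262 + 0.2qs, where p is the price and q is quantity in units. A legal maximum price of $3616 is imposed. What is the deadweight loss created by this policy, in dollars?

Rearranging demand gives qd = 16890 - 2p; rearranging supply gives qs = 5p - 1310. Equilibrium: 16890 - 2p = 5p - 1310, so 18200 = 7p and p* = 2600, q* = 11690.
Since 3616 is above p* = 2600, the ceiling does not bind and the free-market outcome prevails.
Since the control does not bind, no trades are prevented and deadweight loss is zero.

0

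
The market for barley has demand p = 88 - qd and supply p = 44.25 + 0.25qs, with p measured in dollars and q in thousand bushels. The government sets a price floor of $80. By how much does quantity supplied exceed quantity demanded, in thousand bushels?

Rearranging demand gives qd = 88 - p; rearranging supply gives qs = 4p - 177. In a free market, 88 - p = 4p - 177 gives the equilibrium p* = 53, q* = 35.
The floor of 80 is above the equilibrium price 53, so it binds.
At p = 80: qd = 88 - 80 = 8 and qs = 4·80 - 177 = 143.
Surplus = qs - qd = 143 - 8 = 135.

135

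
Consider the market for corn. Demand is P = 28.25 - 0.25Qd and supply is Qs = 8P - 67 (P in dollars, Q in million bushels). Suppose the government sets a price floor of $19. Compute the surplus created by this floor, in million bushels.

48

Rearranging demand gives Qd = 113 - 4P. Setting quantity demanded equal to quantity supplied, 113 - 4P = 8P - 67, gives P* = 15 and Q* = 53.
Because the floor (19) lies above the market-clearing price, it is binding.
At P = 19: Qd = 113 - 4·19 = 37 and Qs = 8·19 - 67 = 85.
Surplus = Qs - Qd = 85 - 37 = 48.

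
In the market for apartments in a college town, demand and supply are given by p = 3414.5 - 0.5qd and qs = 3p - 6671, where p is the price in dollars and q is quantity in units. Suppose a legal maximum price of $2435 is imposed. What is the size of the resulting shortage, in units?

Rearranging demand gives qd = 6829 - 2p. In a free market, 6829 - 2p = 3p - 6671 gives the equilibrium p* = 2700, q* = 1429.
The ceiling of 2435 is below the equilibrium price 2700, so it binds.
At p = 2435: qd = 6829 - 2·2435 = 1959 and qs = 3·2435 - 6671 = 634.
Shortage = qd - qs = 1959 - 634 = 1325.

1325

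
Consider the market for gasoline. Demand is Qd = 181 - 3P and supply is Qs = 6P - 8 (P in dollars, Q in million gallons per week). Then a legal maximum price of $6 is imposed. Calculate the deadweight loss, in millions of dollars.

Without the control the market clears where 181 - 3P = 6P - 8, i.e. P* = 21 and Q* = 118.
The ceiling of 6 is below the equilibrium price 21, so it binds.
At P = 6: Qd = 181 - 3·6 = 163 and Qs = 6·6 - 8 = 28.
Quantity traded falls to 28. At Q = 28 the demand price is (181 - 28)/3 = 51 and the supply price is (8 + 28)/6 = 6.
Deadweight loss = ½ · (51 - 6) · (118 - 28) = ½ · 45 · 90 = 2025.

2025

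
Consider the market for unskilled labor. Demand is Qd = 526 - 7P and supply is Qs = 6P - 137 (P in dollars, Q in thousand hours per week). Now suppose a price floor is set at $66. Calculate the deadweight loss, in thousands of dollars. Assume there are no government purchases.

1706.25

Setting quantity demanded equal to quantity supplied, 526 - 7P = 6P - 137, gives P* = 51 and Q* = 169.
Since 66 > 51, the floor is binding.
At P = 66: Qd = 526 - 7·66 = 64 and Qs = 6·66 - 137 = 259.
Quantity traded falls to 64. At Q = 64 the demand price is (526 - 64)/7 = 66 and the supply price is (137 + 64)/6 = 33.5.
Deadweight loss = ½ · (66 - 33.5) · (169 - 64) = ½ · 32.5 · 105 = 1706.25.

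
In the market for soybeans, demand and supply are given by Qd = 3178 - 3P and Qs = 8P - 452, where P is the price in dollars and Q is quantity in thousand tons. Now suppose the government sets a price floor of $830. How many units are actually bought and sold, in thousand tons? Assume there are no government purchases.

688

In a free market, 3178 - 3P = 8P - 452 gives the equilibrium P* = 330, Q* = 2188.
Since 830 > 330, the floor is binding.
At P = 830: Qd = 3178 - 3·830 = 688 and Qs = 8·830 - 452 = 6188.
The quantity actually transacted is the short side, demand: 688.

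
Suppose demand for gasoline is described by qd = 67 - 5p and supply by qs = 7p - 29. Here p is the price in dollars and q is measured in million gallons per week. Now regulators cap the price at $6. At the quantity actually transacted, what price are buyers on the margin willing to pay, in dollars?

In a free market, 67 - 5p = 7p - 29 gives the equilibrium p* = 8, q* = 27.
The ceiling of 6 is below the equilibrium price 8, so it binds.
At p = 6: qd = 67 - 5·6 = 37 and qs = 7·6 - 29 = 13.
Only 13 units reach the market. On the demand curve, the marginal buyer's willingness to pay at q = 13 is (67 - 13)/5 = 10.8.

10.8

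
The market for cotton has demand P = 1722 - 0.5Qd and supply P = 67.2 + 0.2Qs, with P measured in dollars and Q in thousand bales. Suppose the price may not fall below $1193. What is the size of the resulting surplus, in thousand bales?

4571

Rearranging demand gives Qd = 3444 - 2P; rearranging supply gives Qs = 5P - 336. Without the control the market clears where 3444 - 2P = 5P - 336, i.e. P* = 540 and Q* = 2364.
Since 1193 > 540, the floor is binding.
At P = 1193: Qd = 3444 - 2·1193 = 1058 and Qs = 5·1193 - 336 = 5629.
Surplus = Qs - Qd = 5629 - 1058 = 4571.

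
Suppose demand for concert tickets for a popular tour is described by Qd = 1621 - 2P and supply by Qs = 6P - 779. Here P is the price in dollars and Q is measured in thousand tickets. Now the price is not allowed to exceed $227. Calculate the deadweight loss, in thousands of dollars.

63948

Without the control the market clears where 1621 - 2P = 6P - 779, i.e. P* = 300 and Q* = 1021.
Since 227 < 300, the ceiling is binding.
At P = 227: Qd = 1621 - 2·227 = 1167 and Qs = 6·227 - 779 = 583.
Quantity traded falls to 583. At Q = 583 the demand price is (1621 - 583)/2 = 519 and the supply price is (779 + 583)/6 = 227.
Deadweight loss = ½ · (519 - 227) · (1021 - 583) = ½ · 292 · 438 = 63948.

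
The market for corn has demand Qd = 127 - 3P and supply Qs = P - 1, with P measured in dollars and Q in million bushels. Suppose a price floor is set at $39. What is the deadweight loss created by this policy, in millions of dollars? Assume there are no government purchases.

294

Equilibrium: 127 - 3P = P - 1, so 128 = 4P and P* = 32, Q* = 31.
Since 39 > 32, the floor is binding.
At P = 39: Qd = 127 - 3·39 = 10 and Qs = 39 - 1 = 38.
Quantity traded falls to 10. At Q = 10 the demand price is (127 - 10)/3 = 39 and the supply price is 1 + 10 = 11.
Deadweight loss = ½ · (39 - 11) · (31 - 10) = ½ · 28 · 21 = 294.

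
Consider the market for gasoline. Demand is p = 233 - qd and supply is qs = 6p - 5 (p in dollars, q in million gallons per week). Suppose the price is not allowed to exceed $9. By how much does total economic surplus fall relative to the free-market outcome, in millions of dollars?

13125

Rearranging demand gives qd = 233 - p. Without the control the market clears where 233 - p = 6p - 5, i.e. p* = 34 and q* = 199.
Because the ceiling (9) lies below the market-clearing price, it is binding.
At p = 9: qd = 233 - 9 = 224 and qs = 6·9 - 5 = 49.
Quantity traded falls to 49. At q = 49 the demand price is 233 - 49 = 184 and the supply price is (5 + 49)/6 = 9.
Deadweight loss = ½ · (184 - 9) · (199 - 49) = ½ · 175 · 150 = 13125.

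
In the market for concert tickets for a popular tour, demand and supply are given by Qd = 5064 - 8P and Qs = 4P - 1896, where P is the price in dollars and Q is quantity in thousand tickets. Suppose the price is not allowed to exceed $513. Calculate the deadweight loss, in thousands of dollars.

13467

In a free market, 5064 - 8P = 4P - 1896 gives the equilibrium P* = 580, Q* = 424.
The ceiling of 513 is below the equilibrium price 580, so it binds.
At P = 513: Qd = 5064 - 8·513 = 960 and Qs = 4·513 - 1896 = 156.
Quantity traded falls to 156. At Q = 156 the demand price is (5064 - 156)/8 = 613.5 and the supply price is (1896 + 156)/4 = 513.
Deadweight loss = ½ · (613.5 - 513) · (424 - 156) = ½ · 100.5 · 268 = 13467.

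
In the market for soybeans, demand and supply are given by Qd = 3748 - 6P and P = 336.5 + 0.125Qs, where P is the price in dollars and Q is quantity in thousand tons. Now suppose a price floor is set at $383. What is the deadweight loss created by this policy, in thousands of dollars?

Rearranging supply gives Qs = 8P - 2692. In a free market, 3748 - 6P = 8P - 2692 gives the equilibrium P* = 460, Q* = 988.
Since 383 is below P* = 460, the floor does not bind and the free-market outcome prevails.
Since the control does not bind, no trades are prevented and deadweight loss is zero.

0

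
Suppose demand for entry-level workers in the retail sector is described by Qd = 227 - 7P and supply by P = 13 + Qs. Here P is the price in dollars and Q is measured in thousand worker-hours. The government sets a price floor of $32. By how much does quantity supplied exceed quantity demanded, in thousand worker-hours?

16

Rearranging supply gives Qs = P - 13. Setting quantity demanded equal to quantity supplied, 227 - 7P = P - 13, gives P* = 30 and Q* = 17.
Since 32 > 30, the floor is binding.
At P = 32: Qd = 227 - 7·32 = 3 and Qs = 32 - 13 = 19.
Surplus = Qs - Qd = 19 - 3 = 16.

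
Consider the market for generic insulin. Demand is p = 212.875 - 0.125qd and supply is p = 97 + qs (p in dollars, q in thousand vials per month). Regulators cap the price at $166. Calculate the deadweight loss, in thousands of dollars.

650.25

Rearranging demand gives qd = 1703 - 8p; rearranging supply gives qs = p - 97. In a free market, 1703 - 8p = p - 97 gives the equilibrium p* = 200, q* = 103.
Because the ceiling (166) lies below the market-clearing price, it is binding.
At p = 166: qd = 1703 - 8·166 = 375 and qs = 166 - 97 = 69.
Quantity traded falls to 69. At q = 69 the demand price is (1703 - 69)/8 = 204.25 and the supply price is 97 + 69 = 166.
Deadweight loss = ½ · (204.25 - 166) · (103 - 69) = ½ · 38.25 · 34 = 650.25.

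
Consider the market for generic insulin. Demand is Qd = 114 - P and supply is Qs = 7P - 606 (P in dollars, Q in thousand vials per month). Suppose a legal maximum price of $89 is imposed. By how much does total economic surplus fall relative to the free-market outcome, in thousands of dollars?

28

In a free market, 114 - P = 7P - 606 gives the equilibrium P* = 90, Q* = 24.
The ceiling of 89 is below the equilibrium price 90, so it binds.
At P = 89: Qd = 114 - 89 = 25 and Qs = 7·89 - 606 = 17.
Quantity traded falls to 17. At Q = 17 the demand price is 114 - 17 = 97 and the supply price is (606 + 17)/7 = 89.
Deadweight loss = ½ · (97 - 89) · (24 - 17) = ½ · 8 · 7 = 28.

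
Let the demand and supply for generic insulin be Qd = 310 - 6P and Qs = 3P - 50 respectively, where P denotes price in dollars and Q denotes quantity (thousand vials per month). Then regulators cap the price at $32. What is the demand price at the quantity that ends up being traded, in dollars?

In a free market, 310 - 6P = 3P - 50 gives the equilibrium P* = 40, Q* = 70.
Since 32 < 40, the ceiling is binding.
At P = 32: Qd = 310 - 6·32 = 118 and Qs = 3·32 - 50 = 46.
Only 46 units reach the market. On the demand curve, the marginal buyer's willingness to pay at Q = 46 is (310 - 46)/6 = 44.

44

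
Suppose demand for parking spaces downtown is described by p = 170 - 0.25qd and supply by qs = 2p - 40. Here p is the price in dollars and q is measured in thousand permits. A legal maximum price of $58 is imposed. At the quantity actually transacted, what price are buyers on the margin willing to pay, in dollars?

151

Rearranging demand gives qd = 680 - 4p. Without the control the market clears where 680 - 4p = 2p - 40, i.e. p* = 120 and q* = 200.
Since 58 < 120, the ceiling is binding.
At p = 58: qd = 680 - 4·58 = 448 and qs = 2·58 - 40 = 76.
Only 76 units reach the market. On the demand curve, the marginal buyer's willingness to pay at q = 76 is (680 - 76)/4 = 151.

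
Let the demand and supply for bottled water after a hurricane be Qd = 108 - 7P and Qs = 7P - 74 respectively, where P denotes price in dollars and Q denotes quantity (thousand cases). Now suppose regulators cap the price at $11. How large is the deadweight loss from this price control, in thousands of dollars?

Equilibrium: 108 - 7P = 7P - 74, so 182 = 14P and P* = 13, Q* = 17.
Because the ceiling (11) lies below the market-clearing price, it is binding.
At P = 11: Qd = 108 - 7·11 = 31 and Qs = 7·11 - 74 = 3.
Quantity traded falls to 3. At Q = 3 the demand price is (108 - 3)/7 = 15 and the supply price is (74 + 3)/7 = 11.
Deadweight loss = ½ · (15 - 11) · (17 - 3) = ½ · 4 · 14 = 28.

28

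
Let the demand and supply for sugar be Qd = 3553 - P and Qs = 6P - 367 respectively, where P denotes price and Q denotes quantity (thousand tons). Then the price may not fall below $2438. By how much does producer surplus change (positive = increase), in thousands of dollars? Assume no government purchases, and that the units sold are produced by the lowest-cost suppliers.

1800063

Setting quantity demanded equal to quantity supplied, 3553 - P = 6P - 367, gives P* = 560 and Q* = 2993.
The floor of 2438 is above the equilibrium price 560, so it binds.
At P = 2438: Qd = 3553 - 2438 = 1115 and Qs = 6·2438 - 367 = 14261.
Producer surplus without the control is ½ · (560 - 367/6) · 2993 = 8958049/12.
With the floor, 1115 units are sold at 2438. The supply price at Q = 1115 is 247, so PS = ½ · [(2438 - 367/6) + (2438 - 247)] · 1115 = 30558805/12.
Change in producer surplus = 30558805/12 - 8958049/12 = 1800063.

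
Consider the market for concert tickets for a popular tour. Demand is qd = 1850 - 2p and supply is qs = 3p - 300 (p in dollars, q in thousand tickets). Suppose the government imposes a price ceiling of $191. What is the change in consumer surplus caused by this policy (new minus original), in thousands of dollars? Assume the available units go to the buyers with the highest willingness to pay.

Setting quantity demanded equal to quantity supplied, 1850 - 2p = 3p - 300, gives p* = 430 and q* = 990.
Since 191 < 430, the ceiling is binding.
At p = 191: qd = 1850 - 2·191 = 1468 and qs = 3·191 - 300 = 273.
Consumer surplus without the control is ½ · (925 - 430) · 990 = 245025.
With the ceiling, 273 units are sold at 191 (assume they go to the highest-value buyers). The demand price at q = 273 is 788.5, so CS = ½ · [(925 - 191) + (788.5 - 191)] · 273 = 181749.75.
Change in consumer surplus = 181749.75 - 245025 = -63275.25.

-63275.25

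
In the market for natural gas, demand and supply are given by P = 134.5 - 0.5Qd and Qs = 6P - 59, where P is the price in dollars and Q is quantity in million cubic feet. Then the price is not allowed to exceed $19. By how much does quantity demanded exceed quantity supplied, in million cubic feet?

Rearranging demand gives Qd = 269 - 2P. Equilibrium: 269 - 2P = 6P - 59, so 328 = 8P and P* = 41, Q* = 187.
The ceiling of 19 is below the equilibrium price 41, so it binds.
At P = 19: Qd = 269 - 2·19 = 231 and Qs = 6·19 - 59 = 55.
Shortage = Qd - Qs = 231 - 55 = 176.

176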